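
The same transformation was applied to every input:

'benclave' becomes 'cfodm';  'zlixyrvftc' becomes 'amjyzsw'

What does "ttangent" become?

Each output is the input with this applied: shift every letter 1 place forward in the alphabet (wrapping around), then delete the last 3 characters.
On "ttangent": the first step gives "uubohfou", and the second then gives "uuboh".

uuboh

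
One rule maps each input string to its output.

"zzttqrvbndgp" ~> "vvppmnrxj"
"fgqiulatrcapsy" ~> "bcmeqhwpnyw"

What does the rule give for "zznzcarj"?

vvjvy

Looking at the pairs, the operation is to delete the last 3 characters, then shift every letter 4 places backward in the alphabet (wrapping around).
"zznzcarj" → "zznzc" → "vvjvy".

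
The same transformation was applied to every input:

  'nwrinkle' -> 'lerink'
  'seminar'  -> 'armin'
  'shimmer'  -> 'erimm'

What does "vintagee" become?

The pattern: delete the first 2 characters, then move the last 2 characters to the front (rotate right by 2).
On "vintagee" that produces "eentag".

eentag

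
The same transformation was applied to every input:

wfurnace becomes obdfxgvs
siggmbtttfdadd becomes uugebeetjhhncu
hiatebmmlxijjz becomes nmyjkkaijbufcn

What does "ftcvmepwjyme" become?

qxkznfgudwnf

The pattern: shift every letter 1 place forward in the alphabet (wrapping around), then swap the front and back halves of the string.
For "ftcvmepwjyme", step one produces "gudwnfqxkznf"; step two turns that into "qxkznfgudwnf".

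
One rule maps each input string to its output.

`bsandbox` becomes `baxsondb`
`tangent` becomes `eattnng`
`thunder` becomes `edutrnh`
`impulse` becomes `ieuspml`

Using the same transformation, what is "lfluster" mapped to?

In each case the input is transformed by: sort the characters into reverse alphabetical order, then move the last 2 characters to the front (rotate right by 2).
Working it through for "lfluster": intermediate "utsrllfe", final "feutsrll".

feutsrll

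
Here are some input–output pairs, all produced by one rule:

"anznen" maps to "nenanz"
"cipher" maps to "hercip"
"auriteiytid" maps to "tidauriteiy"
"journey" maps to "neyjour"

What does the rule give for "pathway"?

What's happening: move the last 3 characters to the front (rotate right by 3).
Applying that to "pathway" gives "waypath".

waypath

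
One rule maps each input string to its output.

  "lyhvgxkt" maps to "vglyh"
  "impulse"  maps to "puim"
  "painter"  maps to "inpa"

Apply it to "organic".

Each output is the input with this applied: delete the last 3 characters, then move the last 2 characters to the front (rotate right by 2).
Applying both steps to "organic": "orga", then "gaor".

gaor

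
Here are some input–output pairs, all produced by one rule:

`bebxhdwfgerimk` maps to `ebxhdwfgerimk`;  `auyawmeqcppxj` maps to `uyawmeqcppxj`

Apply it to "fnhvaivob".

nhvaivob

Each output is the input with this applied: delete the first character.
So "fnhvaivob" becomes "nhvaivob".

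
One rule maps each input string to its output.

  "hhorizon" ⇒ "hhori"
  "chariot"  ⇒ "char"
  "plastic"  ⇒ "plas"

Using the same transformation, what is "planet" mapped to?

The transformation: delete the last 3 characters.
For "planet" the result is "pla".

pla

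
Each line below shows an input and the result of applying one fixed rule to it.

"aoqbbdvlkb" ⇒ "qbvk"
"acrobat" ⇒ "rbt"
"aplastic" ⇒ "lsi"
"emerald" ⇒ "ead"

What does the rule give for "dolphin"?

lhn

Looking at the pairs, the operation is to delete the first 2 characters, then keep every other character starting from the first (positions 1st, 3rd, 5th, ...).
"dolphin" → "lphin" → "lhn".
(Check on "acrobat": → "robat" → "rbt" ✓)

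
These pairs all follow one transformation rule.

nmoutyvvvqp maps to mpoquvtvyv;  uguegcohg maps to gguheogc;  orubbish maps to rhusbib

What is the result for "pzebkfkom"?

Rule — delete the first character, then take characters alternately from the front and the back (1st, last, 2nd, 2nd-last, ...).
On "pzebkfkom": the first step gives "zebkfkom", and the second then gives "zmeobkkf".
(Check on "orubbish": → "rubbish" → "rhusbib" ✓)

zmeobkkf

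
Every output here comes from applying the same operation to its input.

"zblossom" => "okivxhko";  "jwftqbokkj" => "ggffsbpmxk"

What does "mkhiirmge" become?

icaigdeen

Looking at the pairs, the operation is to shift every letter 4 places backward in the alphabet (wrapping around), then move the last 3 characters to the front (rotate right by 3).
On "mkhiirmge": the first step gives "igdeenica", and the second then gives "icaigdeen".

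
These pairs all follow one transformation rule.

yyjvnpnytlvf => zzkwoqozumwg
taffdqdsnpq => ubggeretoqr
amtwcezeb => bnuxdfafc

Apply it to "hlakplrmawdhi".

Each output is the input with this applied: shift every letter 1 place forward in the alphabet (wrapping around).
So "hlakplrmawdhi" becomes "imblqmsnbxeij".

imblqmsnbxeij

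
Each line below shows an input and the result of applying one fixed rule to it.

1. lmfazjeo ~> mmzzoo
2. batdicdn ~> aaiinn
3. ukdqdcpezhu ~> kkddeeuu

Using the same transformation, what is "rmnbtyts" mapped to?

mmttss

The rule is to keep one character in every 3, starting at position 2 (positions 2nd, 5th, 8th, ...), then double every character.
Working it through for "rmnbtyts": intermediate "mts", final "mmttss".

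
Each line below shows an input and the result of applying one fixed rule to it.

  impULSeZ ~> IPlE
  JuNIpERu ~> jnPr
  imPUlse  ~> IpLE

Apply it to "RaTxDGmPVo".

rtdMv

The rule is to keep every other character starting from the first (positions 1st, 3rd, 5th, ...), then flip the case of every letter.
"RaTxDGmPVo" → "RTDmV" → "rtdMv".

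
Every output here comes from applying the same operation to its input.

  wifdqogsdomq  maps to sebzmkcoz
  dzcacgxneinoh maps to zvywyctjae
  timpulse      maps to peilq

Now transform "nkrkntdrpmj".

jgngjpzn

The transformation: shift every letter 4 places backward in the alphabet (wrapping around), then delete the last 3 characters.
Starting from "nkrkntdrpmj": after the first operation, "jgngjpznlif"; after the second, "jgngjpzn".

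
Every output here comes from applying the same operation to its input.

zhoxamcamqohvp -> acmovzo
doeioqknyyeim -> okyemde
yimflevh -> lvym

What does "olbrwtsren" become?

wseob

The pattern: keep every other character starting from the first (positions 1st, 3rd, 5th, ...), then move the first 2 characters to the end (rotate left by 2).
Applying that to "olbrwtsren" gives "wseob".
(Check on "doeioqknyyeim": → "deokyem" → "okyemde" ✓)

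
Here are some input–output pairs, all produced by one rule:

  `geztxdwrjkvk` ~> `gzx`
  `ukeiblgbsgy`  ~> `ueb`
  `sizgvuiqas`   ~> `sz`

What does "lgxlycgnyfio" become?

In each case the input is transformed by: keep every other character starting from the first (positions 1st, 3rd, 5th, ...), then delete the last 3 characters.
Applying that to "lgxlycgnyfio" gives "lxy".
(Check on "geztxdwrjkvk": → "gzxwjv" → "gzx" ✓)

lxy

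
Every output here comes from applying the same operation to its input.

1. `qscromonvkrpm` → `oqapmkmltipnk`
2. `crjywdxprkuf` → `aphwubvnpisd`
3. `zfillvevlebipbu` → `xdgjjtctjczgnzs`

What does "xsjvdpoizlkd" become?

vqhtbnmgxjib

What's happening: shift every letter 2 places backward in the alphabet (wrapping around).
"xsjvdpoizlkd" → "vqhtbnmgxjib".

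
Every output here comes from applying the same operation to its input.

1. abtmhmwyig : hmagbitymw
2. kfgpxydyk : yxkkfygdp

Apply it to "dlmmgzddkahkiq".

What's happening: take characters alternately from the front and the back (1st, last, 2nd, 2nd-last, ...), then move the last 2 characters to the front (rotate right by 2).
"dlmmgzddkahkiq" → "dddqlimkmhgazk".

dddqlimkmhgazk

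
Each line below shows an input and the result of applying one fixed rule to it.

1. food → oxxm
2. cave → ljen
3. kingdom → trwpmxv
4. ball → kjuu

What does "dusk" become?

mdbt

The transformation: shift every letter 9 places forward in the alphabet (wrapping around).
Doing the same to "dusk": "mdbt".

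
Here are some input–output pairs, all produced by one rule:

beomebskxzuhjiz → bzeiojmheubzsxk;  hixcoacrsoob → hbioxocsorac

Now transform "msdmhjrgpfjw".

mwsjdfmphgjr

Each output is the input with this applied: take characters alternately from the front and the back (1st, last, 2nd, 2nd-last, ...).
On "msdmhjrgpfjw" that produces "mwsjdfmphgjr".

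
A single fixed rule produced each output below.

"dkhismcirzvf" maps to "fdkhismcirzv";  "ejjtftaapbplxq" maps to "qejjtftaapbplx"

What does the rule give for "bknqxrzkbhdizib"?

The pattern: move the last character to the front.
On "bknqxrzkbhdizib" that produces "bbknqxrzkbhdizi".

bbknqxrzkbhdizi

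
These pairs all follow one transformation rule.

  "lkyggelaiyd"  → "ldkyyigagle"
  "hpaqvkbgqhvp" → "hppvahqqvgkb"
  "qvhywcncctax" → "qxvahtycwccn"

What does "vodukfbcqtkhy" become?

vyohdkutkqfcb

The pattern: take characters alternately from the front and the back (1st, last, 2nd, 2nd-last, ...).
For "vodukfbcqtkhy" the result is "vyohdkutkqfcb".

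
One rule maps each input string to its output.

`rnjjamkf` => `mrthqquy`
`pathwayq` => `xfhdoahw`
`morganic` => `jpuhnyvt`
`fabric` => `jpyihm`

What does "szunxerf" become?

What's happening: reverse the string, then shift every letter 7 places forward in the alphabet (wrapping around).
So "szunxerf" becomes "myleubgz".

myleubgz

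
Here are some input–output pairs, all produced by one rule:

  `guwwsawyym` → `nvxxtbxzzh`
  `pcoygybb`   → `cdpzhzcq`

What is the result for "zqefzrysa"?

brfgaszta

Rule — shift every letter 1 place forward in the alphabet (wrapping around), then swap the first and last characters.
For "zqefzrysa", step one produces "arfgasztb"; step two turns that into "brfgaszta".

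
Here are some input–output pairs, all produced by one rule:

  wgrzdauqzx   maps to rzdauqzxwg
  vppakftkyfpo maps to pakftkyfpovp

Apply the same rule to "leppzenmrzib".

Each output is the input with this applied: move the first 2 characters to the end (rotate left by 2).
Doing the same to "leppzenmrzib": "ppzenmrzible".

ppzenmrzible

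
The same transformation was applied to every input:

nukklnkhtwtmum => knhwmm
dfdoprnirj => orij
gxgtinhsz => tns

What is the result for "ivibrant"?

The transformation: keep every other character starting from the second (positions 2nd, 4th, 6th, ...), then delete the first character.
For "ivibrant" the result is "bat".

bat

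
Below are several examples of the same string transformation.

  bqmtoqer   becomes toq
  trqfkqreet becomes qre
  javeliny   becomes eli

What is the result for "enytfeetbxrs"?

Rule — move the last 2 characters to the front (rotate right by 2), then keep only the last 3 characters.
On "enytfeetbxrs": the first step gives "rsenytfeetbx", and the second then gives "tbx".

tbx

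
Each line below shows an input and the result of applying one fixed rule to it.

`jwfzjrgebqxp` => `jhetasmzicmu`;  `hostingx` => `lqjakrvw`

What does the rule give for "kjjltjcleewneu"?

The pattern: shift every letter 3 places forward in the alphabet (wrapping around), then swap the front and back halves of the string.
Starting from "kjjltjcleewneu": after the first operation, "nmmowmfohhzqhx"; after the second, "ohhzqhxnmmowmf".

ohhzqhxnmmowmf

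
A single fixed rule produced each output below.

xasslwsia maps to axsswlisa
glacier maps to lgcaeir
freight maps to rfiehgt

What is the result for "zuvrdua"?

uzrvuda

In each case the input is transformed by: swap each adjacent pair of characters (1↔2, 3↔4, ...).
Applying that to "zuvrdua" gives "uzrvuda".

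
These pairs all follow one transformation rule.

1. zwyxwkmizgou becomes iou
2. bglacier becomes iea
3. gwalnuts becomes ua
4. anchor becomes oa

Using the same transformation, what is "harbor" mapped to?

The rule is to swap the front and back halves of the string, then keep only the vowels.
On "harbor": the first step gives "borhar", and the second then gives "oa".

oa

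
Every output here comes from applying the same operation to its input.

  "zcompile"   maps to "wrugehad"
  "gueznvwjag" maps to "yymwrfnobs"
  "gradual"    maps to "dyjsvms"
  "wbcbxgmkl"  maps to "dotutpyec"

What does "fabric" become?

Each output is the input with this applied: shift every letter 8 places backward in the alphabet (wrapping around), then move the last character to the front.
"fabric" → "xstjau" → "uxstja".

uxstja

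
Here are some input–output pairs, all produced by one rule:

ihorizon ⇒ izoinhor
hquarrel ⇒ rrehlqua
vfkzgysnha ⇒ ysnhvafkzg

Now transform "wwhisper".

spewrwhi

The rule is to swap the first and last characters, then swap the front and back halves of the string.
On "wwhisper": the first step gives "rwhispew", and the second then gives "spewrwhi".
(Check on "vfkzgysnha": → "afkzgysnhv" → "ysnhvafkzg" ✓)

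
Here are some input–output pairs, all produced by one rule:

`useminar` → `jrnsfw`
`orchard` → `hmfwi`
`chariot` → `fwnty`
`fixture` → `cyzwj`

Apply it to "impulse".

uzqxj

The transformation: delete the first 2 characters, then shift every letter 5 places forward in the alphabet (wrapping around).
On "impulse" that produces "uzqxj".
(Check on "chariot": → "ariot" → "fwnty" ✓)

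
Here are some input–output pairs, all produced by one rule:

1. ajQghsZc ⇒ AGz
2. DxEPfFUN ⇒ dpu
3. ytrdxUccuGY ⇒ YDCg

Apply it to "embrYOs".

ERS

In each case the input is transformed by: flip the case of every letter, then keep one character in every 3, starting at position 1 (positions 1st, 4th, 7th, ...).
On "embrYOs": the first step gives "EMBRyoS", and the second then gives "ERS".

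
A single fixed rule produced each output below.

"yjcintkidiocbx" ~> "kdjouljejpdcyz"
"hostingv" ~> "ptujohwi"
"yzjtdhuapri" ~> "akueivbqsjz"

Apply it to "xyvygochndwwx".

zwzhpdioexxyy

The pattern: move the first character to the end, then shift every letter 1 place forward in the alphabet (wrapping around).
For "xyvygochndwwx", step one produces "yvygochndwwxx"; step two turns that into "zwzhpdioexxyy".
(Check on "yjcintkidiocbx": → "jcintkidiocbxy" → "kdjouljejpdcyz" ✓)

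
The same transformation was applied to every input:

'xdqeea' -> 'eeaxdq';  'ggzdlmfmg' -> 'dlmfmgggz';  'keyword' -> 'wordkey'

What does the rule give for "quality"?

lityqua

Rule — move the first 3 characters to the end (rotate left by 3).
For "quality" the result is "lityqua".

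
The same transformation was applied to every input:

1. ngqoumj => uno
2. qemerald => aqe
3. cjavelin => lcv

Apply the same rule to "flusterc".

The rule is to move the last 3 characters to the front (rotate right by 3), then keep one character in every 3, starting at position 1 (positions 1st, 4th, 7th, ...).
For "flusterc" the result is "efs".

efs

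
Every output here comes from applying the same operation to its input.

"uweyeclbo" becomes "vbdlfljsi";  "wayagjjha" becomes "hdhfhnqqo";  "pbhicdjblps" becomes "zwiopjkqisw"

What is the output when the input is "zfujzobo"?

vgmbqgvi

The pattern: move the last character to the front, then shift every letter 7 places forward in the alphabet (wrapping around).
Working it through for "zfujzobo": intermediate "ozfujzob", final "vgmbqgvi".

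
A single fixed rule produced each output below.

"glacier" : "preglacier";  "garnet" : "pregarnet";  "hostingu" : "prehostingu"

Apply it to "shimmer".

preshimmer

The transformation: prepend "pre".
On "shimmer" that produces "preshimmer".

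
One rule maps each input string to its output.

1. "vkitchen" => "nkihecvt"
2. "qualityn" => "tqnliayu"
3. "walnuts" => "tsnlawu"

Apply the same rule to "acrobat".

ocbaatr

Looking at the pairs, the operation is to sort the characters into reverse alphabetical order, then move the first 2 characters to the end (rotate left by 2).
Applying both steps to "acrobat": "trocbaa", then "ocbaatr".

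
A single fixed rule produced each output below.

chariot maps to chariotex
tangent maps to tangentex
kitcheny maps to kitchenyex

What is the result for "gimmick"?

gimmickex

The transformation: append "ex".
So "gimmick" becomes "gimmickex".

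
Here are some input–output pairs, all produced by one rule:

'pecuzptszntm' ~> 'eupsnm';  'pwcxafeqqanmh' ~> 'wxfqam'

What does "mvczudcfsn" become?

vzdfn

Looking at the pairs, the operation is to keep every other character starting from the second (positions 2nd, 4th, 6th, ...).
For "mvczudcfsn" the result is "vzdfn".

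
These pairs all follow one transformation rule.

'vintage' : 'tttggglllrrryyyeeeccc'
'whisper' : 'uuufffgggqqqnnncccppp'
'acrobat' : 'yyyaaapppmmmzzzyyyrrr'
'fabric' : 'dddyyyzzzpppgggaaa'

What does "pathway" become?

nnnyyyrrrfffuuuyyywww

What's happening: shift every letter 2 places backward in the alphabet (wrapping around), then repeat every character 3 times.
Applying both steps to "pathway": "nyrfuyw", then "nnnyyyrrrfffuuuyyywww".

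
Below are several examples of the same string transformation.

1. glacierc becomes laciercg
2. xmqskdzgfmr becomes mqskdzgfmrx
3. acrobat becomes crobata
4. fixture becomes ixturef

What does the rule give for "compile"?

Each output is the input with this applied: move the first character to the end.
Doing the same to "compile": "ompilec".

ompilec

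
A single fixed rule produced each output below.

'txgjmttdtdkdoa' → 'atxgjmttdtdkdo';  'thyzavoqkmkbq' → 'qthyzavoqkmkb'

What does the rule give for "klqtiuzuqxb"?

bklqtiuzuqx

The pattern: move the last character to the front.
On "klqtiuzuqxb" that produces "bklqtiuzuqx".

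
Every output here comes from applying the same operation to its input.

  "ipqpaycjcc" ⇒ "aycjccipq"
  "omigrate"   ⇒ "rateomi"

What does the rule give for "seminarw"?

narwsem

Looking at the pairs, the operation is to move the first 3 characters to the end (rotate left by 3), then delete the first character.
Applying both steps to "seminarw": "inarwsem", then "narwsem".
(Check on "omigrate": → "grateomi" → "rateomi" ✓)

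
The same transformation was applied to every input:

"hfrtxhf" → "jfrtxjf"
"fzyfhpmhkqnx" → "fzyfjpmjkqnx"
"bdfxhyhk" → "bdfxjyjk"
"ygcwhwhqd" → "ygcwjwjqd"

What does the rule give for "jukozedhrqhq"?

What's happening: replace every "h" with "j".
Applying that to "jukozedhrqhq" gives "jukozedjrqjq".

jukozedjrqjq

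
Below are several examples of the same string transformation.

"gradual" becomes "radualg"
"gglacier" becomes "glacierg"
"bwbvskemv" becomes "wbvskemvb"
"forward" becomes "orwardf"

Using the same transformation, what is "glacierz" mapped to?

lacierzg

Each output is the input with this applied: move the first character to the end.
On "glacierz" that produces "lacierzg".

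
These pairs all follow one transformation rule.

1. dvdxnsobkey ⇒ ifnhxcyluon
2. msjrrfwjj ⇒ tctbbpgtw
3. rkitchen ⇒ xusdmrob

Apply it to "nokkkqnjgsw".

gyuuuaxtqcx

The pattern: shift every letter 10 places forward in the alphabet (wrapping around), then swap the first and last characters.
For "nokkkqnjgsw", step one produces "xyuuuaxtqcg"; step two turns that into "gyuuuaxtqcx".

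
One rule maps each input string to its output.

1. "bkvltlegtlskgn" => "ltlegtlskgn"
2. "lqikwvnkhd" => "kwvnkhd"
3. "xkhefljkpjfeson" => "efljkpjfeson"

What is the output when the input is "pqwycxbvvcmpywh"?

ycxbvvcmpywh

Each output is the input with this applied: delete the first 3 characters.
For "pqwycxbvvcmpywh" the result is "ycxbvvcmpywh".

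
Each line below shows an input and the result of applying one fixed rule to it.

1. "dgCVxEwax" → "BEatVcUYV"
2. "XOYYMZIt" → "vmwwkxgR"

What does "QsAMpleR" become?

Looking at the pairs, the operation is to shift every letter 2 places backward in the alphabet (wrapping around), then flip the case of every letter.
Working it through for "QsAMpleR": intermediate "OqYKnjcP", final "oQykNJCp".
(Check on "XOYYMZIt": → "VMWWKXGr" → "vmwwkxgR" ✓)

oQykNJCp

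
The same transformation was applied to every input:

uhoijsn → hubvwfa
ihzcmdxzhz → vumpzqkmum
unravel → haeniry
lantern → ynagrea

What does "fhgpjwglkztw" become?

sutcwjtyxmgj

Looking at the pairs, the operation is to shift every letter 13 places forward in the alphabet (wrapping around) — i.e. ROT13.
"fhgpjwglkztw" → "sutcwjtyxmgj".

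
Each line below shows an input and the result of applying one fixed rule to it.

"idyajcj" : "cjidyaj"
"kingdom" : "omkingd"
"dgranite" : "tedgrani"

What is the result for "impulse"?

Each output is the input with this applied: move the last 2 characters to the front (rotate right by 2).
For "impulse" the result is "seimpul".

seimpul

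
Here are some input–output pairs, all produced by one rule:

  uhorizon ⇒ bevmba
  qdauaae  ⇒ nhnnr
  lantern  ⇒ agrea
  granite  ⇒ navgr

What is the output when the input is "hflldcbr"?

In each case the input is transformed by: shift every letter 13 places forward in the alphabet (wrapping around) — i.e. ROT13, then delete the first 2 characters.
"hflldcbr" → "usyyqpoe" → "yyqpoe".

yyqpoe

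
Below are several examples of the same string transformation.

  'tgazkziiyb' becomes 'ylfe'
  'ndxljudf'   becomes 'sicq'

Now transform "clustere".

What's happening: shift every letter 5 places forward in the alphabet (wrapping around), then keep only the first 4 characters.
Starting from "clustere": after the first operation, "hqzxyjwj"; after the second, "hqzx".

hqzx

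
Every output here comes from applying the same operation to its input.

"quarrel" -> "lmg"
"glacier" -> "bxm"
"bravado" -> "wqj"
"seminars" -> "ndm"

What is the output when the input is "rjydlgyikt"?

myto

In each case the input is transformed by: shift every letter 5 places backward in the alphabet (wrapping around), then keep one character in every 3, starting at position 1 (positions 1st, 4th, 7th, ...).
On "rjydlgyikt": the first step gives "metygbtdfo", and the second then gives "myto".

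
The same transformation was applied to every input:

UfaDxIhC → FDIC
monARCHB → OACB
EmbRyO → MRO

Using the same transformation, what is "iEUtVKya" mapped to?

The pattern: keep every other character starting from the second (positions 2nd, 4th, 6th, ...), then convert every letter to uppercase.
For "iEUtVKya", step one produces "EtKa"; step two turns that into "ETKA".

ETKA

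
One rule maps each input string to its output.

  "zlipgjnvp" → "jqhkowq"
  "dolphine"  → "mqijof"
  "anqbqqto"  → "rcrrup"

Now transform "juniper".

ojqfs

Rule — shift every letter 1 place forward in the alphabet (wrapping around), then delete the first 2 characters.
For "juniper", step one produces "kvojqfs"; step two turns that into "ojqfs".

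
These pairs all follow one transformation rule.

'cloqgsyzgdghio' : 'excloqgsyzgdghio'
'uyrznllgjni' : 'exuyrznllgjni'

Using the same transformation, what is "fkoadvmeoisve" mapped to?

Looking at the pairs, the operation is to prepend "ex".
On "fkoadvmeoisve" that produces "exfkoadvmeoisve".

exfkoadvmeoisve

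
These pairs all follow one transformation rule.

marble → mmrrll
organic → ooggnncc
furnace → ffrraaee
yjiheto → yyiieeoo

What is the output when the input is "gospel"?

Rule — keep every other character starting from the first (positions 1st, 3rd, 5th, ...), then double every character.
Working it through for "gospel": intermediate "gse", final "ggssee".

ggssee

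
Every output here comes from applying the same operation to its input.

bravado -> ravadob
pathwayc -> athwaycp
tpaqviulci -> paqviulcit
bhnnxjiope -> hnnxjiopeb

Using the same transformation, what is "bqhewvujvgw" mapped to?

qhewvujvgwb

The rule is to move the first character to the end.
Applying that to "bqhewvujvgw" gives "qhewvujvgwb".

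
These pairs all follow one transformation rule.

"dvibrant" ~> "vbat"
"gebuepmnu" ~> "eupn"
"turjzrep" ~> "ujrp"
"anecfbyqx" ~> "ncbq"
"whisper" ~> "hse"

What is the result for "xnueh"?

ne

The transformation: keep every other character starting from the second (positions 2nd, 4th, 6th, ...).
Applying that to "xnueh" gives "ne".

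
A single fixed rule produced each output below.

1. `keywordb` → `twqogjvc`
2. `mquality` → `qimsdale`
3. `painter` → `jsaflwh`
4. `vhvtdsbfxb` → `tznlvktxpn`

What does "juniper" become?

jmfahwb

Each output is the input with this applied: shift every letter 8 places backward in the alphabet (wrapping around), then swap the first and last characters.
Applying both steps to "juniper": "bmfahwj", then "jmfahwb".
(Check on "mquality": → "eimsdalq" → "qimsdale" ✓)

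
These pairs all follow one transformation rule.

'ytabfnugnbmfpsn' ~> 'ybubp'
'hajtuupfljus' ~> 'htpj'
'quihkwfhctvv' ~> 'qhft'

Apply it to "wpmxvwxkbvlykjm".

Looking at the pairs, the operation is to keep one character in every 3, starting at position 1 (positions 1st, 4th, 7th, ...).
"wpmxvwxkbvlykjm" → "wxxvk".

wxxvk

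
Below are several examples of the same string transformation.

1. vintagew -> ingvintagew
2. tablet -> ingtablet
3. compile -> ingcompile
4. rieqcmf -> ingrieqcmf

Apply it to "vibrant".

Each output is the input with this applied: prepend "ing".
For "vibrant" the result is "ingvibrant".

ingvibrant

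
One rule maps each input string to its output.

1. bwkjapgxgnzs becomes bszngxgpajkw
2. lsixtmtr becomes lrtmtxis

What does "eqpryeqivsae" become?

eeasviqeyrpq

The rule is to reverse the string, then move the last character to the front.
Working it through for "eqpryeqivsae": intermediate "easviqeyrpqe", final "eeasviqeyrpq".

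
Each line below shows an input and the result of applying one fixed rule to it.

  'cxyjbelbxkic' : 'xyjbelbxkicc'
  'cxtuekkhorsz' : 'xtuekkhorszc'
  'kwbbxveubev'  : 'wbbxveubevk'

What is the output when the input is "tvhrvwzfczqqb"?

Each output is the input with this applied: move the first character to the end.
"tvhrvwzfczqqb" → "vhrvwzfczqqbt".

vhrvwzfczqqbt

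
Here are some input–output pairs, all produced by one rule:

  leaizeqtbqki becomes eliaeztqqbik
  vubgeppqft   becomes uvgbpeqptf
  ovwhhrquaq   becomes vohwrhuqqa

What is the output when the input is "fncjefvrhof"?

nfjcfervohf

What's happening: swap each adjacent pair of characters (1↔2, 3↔4, ...).
So "fncjefvrhof" becomes "nfjcfervohf".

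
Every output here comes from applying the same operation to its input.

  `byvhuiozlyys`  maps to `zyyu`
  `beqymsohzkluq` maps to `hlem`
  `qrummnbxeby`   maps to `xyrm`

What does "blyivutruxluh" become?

rllv

In each case the input is transformed by: keep one character in every 3, starting at position 2 (positions 2nd, 5th, 8th, ...), then move the last 2 characters to the front (rotate right by 2).
On "blyivutruxluh": the first step gives "lvrl", and the second then gives "rllv".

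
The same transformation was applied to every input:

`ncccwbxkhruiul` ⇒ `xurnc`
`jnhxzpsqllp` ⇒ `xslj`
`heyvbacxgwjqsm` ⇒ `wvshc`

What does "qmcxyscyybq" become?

The transformation: keep one character in every 3, starting at position 1 (positions 1st, 4th, 7th, ...), then sort the characters into reverse alphabetical order.
On "qmcxyscyybq": the first step gives "qxcb", and the second then gives "xqcb".

xqcb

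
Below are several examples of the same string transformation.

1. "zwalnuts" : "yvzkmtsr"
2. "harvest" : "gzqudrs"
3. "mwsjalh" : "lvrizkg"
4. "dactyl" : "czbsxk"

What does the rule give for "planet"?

The rule is to shift every letter 1 place backward in the alphabet (wrapping around).
Applying that to "planet" gives "okzmds".

okzmds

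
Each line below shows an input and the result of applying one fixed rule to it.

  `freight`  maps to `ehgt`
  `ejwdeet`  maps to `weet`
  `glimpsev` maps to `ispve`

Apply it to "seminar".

manr

Each output is the input with this applied: swap each adjacent pair of characters (1↔2, 3↔4, ...), then delete the first 3 characters.
Starting from "seminar": after the first operation, "esimanr"; after the second, "manr".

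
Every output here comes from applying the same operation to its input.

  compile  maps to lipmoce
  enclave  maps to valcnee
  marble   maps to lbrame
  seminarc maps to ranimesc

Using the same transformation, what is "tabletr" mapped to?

What's happening: move the last character to the front, then reverse the string.
Working it through for "tabletr": intermediate "rtablet", final "telbatr".

telbatr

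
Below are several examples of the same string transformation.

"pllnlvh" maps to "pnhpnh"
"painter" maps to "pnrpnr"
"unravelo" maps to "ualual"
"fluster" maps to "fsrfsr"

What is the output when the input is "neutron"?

ntnntn

In each case the input is transformed by: keep one character in every 3, starting at position 1 (positions 1st, 4th, 7th, ...), then write the whole string twice.
Working it through for "neutron": intermediate "ntn", final "ntnntn".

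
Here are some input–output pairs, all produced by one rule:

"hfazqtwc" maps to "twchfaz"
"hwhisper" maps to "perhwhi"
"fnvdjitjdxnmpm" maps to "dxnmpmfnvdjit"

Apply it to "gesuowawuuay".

wuuaygesuow

The rule is to swap the front and back halves of the string, then delete the first character.
On "gesuowawuuay": the first step gives "awuuaygesuow", and the second then gives "wuuaygesuow".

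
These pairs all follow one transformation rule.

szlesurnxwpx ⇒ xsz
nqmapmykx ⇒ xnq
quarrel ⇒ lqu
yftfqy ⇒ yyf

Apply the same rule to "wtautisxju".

uwt

The rule is to move the first 2 characters to the end (rotate left by 2), then keep only the last 3 characters.
On "wtautisxju": the first step gives "autisxjuwt", and the second then gives "uwt".
(Check on "nqmapmykx": → "mapmykxnq" → "xnq" ✓)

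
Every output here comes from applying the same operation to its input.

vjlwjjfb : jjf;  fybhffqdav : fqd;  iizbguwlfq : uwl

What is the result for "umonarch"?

Rule — swap the front and back halves of the string, then keep only the first 3 characters.
Applying both steps to "umonarch": "archumon", then "arc".

arc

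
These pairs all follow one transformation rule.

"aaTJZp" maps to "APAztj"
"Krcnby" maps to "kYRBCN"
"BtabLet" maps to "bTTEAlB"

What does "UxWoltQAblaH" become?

uhXAwLOBLaTq

Rule — flip the case of every letter, then take characters alternately from the front and the back (1st, last, 2nd, 2nd-last, ...).
So "UxWoltQAblaH" becomes "uhXAwLOBLaTq".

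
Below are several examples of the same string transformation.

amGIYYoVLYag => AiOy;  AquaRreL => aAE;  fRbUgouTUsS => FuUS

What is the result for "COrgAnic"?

cGI

The pattern: flip the case of every letter, then keep one character in every 3, starting at position 1 (positions 1st, 4th, 7th, ...).
"COrgAnic" → "coRGaNIC" → "cGI".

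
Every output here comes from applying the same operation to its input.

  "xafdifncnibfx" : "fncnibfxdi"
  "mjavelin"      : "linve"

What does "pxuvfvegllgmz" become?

vegllgmzvf

The rule is to delete the first 3 characters, then move the first 2 characters to the end (rotate left by 2).
For "pxuvfvegllgmz", step one produces "vfvegllgmz"; step two turns that into "vegllgmzvf".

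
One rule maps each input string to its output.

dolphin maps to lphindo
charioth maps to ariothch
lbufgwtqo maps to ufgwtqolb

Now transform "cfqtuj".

qtujcf

Looking at the pairs, the operation is to move the first 2 characters to the end (rotate left by 2).
For "cfqtuj" the result is "qtujcf".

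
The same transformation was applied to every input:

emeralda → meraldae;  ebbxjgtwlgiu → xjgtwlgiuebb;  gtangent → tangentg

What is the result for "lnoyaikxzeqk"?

The rule is to move the last 3 characters to the front (rotate right by 3), then swap the front and back halves of the string.
Starting from "lnoyaikxzeqk": after the first operation, "eqklnoyaikxz"; after the second, "yaikxzeqklno".

yaikxzeqklno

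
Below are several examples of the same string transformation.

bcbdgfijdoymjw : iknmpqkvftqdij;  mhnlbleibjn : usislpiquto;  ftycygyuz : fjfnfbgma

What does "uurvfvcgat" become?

ycmcjnhabb

The pattern: shift every letter 7 places forward in the alphabet (wrapping around), then move the first 2 characters to the end (rotate left by 2).
For "uurvfvcgat", step one produces "bbycmcjnha"; step two turns that into "ycmcjnhabb".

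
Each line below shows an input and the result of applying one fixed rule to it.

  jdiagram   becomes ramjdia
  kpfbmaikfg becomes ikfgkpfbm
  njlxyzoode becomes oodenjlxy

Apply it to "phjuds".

Each output is the input with this applied: swap the front and back halves of the string, then delete the first character.
Applying both steps to "phjuds": "udsphj", then "dsphj".

dsphj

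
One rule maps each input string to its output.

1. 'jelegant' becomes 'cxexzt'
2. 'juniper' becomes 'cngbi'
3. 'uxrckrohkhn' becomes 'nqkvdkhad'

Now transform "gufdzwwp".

znywsp

The rule is to delete the last 2 characters, then shift every letter 7 places backward in the alphabet (wrapping around).
Working it through for "gufdzwwp": intermediate "gufdzw", final "znywsp".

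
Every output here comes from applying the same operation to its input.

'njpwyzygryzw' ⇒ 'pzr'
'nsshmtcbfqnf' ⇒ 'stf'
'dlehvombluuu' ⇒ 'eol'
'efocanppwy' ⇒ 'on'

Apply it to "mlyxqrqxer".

yr

The transformation: delete the last 3 characters, then keep one character in every 3, starting at position 3 (positions 3rd, 6th, 9th, ...).
Starting from "mlyxqrqxer": after the first operation, "mlyxqrq"; after the second, "yr".
(Check on "njpwyzygryzw": → "njpwyzygr" → "pzr" ✓)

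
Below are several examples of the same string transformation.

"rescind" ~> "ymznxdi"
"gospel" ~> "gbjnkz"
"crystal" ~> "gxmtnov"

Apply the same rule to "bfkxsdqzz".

uwafsnylu

In each case the input is transformed by: shift every letter 5 places backward in the alphabet (wrapping around), then move the last character to the front.
Applying both steps to "bfkxsdqzz": "wafsnyluu", then "uwafsnylu".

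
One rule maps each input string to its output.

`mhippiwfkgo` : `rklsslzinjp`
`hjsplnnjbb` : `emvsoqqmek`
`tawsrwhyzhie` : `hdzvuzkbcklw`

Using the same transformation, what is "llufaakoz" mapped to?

The pattern: shift every letter 3 places forward in the alphabet (wrapping around), then swap the first and last characters.
"llufaakoz" → "ooxiddnrc" → "coxiddnro".

coxiddnro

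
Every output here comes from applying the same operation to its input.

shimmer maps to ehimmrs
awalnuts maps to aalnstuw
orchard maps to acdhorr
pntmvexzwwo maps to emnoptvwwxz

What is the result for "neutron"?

ennortu

Rule — sort the characters into alphabetical order.
"neutron" → "ennortu".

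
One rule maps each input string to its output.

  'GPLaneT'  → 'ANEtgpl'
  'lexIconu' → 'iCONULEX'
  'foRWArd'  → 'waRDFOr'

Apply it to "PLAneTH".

In each case the input is transformed by: move the first 3 characters to the end (rotate left by 3), then flip the case of every letter.
Working it through for "PLAneTH": intermediate "neTHPLA", final "NEthpla".

NEthpla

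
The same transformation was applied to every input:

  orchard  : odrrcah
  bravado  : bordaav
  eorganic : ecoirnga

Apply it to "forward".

fdorraw

The transformation: take characters alternately from the front and the back (1st, last, 2nd, 2nd-last, ...).
Doing the same to "forward": "fdorraw".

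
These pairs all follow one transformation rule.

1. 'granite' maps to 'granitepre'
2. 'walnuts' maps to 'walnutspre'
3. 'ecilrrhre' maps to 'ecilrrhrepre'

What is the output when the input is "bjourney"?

bjourneypre

The transformation: append "pre".
Applying that to "bjourney" gives "bjourneypre".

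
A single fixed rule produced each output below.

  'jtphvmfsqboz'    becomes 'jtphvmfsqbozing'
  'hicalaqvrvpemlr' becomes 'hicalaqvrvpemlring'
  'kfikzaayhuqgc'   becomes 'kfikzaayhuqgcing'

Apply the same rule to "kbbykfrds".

Looking at the pairs, the operation is to append "ing".
So "kbbykfrds" becomes "kbbykfrdsing".

kbbykfrdsing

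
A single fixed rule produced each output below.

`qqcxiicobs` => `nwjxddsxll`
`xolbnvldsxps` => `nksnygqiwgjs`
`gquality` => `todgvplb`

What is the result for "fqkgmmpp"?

kkhhbfla

Each output is the input with this applied: shift every letter 5 places backward in the alphabet (wrapping around), then reverse the string.
Starting from "fqkgmmpp": after the first operation, "alfbhhkk"; after the second, "kkhhbfla".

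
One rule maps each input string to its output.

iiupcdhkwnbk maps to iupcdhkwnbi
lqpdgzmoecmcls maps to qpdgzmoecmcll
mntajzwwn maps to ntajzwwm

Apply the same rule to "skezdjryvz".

kezdjryvs

In each case the input is transformed by: swap the first and last characters, then delete the first character.
Starting from "skezdjryvz": after the first operation, "zkezdjryvs"; after the second, "kezdjryvs".
(Check on "mntajzwwn": → "nntajzwwm" → "ntajzwwm" ✓)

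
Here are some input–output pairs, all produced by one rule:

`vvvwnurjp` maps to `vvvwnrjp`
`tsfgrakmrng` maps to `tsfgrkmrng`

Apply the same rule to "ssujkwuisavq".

ssjkwsvq

The rule is to remove every vowel.
So "ssujkwuisavq" becomes "ssjkwsvq".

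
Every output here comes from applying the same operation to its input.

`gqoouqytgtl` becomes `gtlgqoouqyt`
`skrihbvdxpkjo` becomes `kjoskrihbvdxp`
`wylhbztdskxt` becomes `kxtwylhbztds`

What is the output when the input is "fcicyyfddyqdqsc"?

What's happening: move the last 3 characters to the front (rotate right by 3).
For "fcicyyfddyqdqsc" the result is "qscfcicyyfddyqd".

qscfcicyyfddyqd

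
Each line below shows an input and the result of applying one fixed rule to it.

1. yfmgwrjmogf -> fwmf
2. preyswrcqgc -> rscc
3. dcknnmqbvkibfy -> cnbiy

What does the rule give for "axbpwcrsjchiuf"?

xwshf

The rule is to keep one character in every 3, starting at position 2 (positions 2nd, 5th, 8th, ...).
"axbpwcrsjchiuf" → "xwshf".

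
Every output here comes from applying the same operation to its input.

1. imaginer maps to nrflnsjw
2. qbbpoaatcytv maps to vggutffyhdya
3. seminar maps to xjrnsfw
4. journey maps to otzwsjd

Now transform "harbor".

Each output is the input with this applied: shift every letter 5 places forward in the alphabet (wrapping around).
"harbor" → "mfwgtw".

mfwgtw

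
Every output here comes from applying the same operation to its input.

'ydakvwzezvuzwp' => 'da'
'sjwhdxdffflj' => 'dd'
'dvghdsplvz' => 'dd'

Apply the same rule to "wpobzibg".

Each output is the input with this applied: sort the characters into reverse alphabetical order, then keep only the last 2 characters.
Starting from "wpobzibg": after the first operation, "zwpoigbb"; after the second, "bb".

bb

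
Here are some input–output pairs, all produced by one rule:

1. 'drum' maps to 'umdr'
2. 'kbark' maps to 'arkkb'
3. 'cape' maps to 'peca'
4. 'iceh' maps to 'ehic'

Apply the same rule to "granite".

The rule is to move the first 2 characters to the end (rotate left by 2).
On "granite" that produces "anitegr".

anitegr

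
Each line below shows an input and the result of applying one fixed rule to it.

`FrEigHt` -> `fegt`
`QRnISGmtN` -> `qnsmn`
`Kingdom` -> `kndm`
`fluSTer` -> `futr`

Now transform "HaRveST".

hret

The pattern: keep every other character starting from the first (positions 1st, 3rd, 5th, ...), then convert every letter to lowercase.
Applying both steps to "HaRveST": "HReT", then "hret".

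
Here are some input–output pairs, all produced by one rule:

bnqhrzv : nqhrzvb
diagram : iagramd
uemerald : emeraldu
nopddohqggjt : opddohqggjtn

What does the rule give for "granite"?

raniteg

Each output is the input with this applied: move the first character to the end.
Doing the same to "granite": "raniteg".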